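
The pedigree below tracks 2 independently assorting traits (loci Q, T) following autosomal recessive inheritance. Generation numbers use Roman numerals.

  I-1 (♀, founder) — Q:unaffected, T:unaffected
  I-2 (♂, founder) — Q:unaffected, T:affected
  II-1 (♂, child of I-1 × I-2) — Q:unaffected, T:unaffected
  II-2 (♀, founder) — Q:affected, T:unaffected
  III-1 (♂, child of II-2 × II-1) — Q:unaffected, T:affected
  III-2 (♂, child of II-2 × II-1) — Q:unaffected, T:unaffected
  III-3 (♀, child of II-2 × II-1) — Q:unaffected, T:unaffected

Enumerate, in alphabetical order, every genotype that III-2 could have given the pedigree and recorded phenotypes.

III-2 ∈ {Qq TT, Qq Tt}

Q/I-1 un ·: QQ|Qq
Q/I-2 un ·: QQ|Qq
Q/II-1 un I-1×I-2: QQ|Qq
Q/II-2 aff ·: qq
Q/III-1 un II-2×II-1: Qq
Q/III-2 un II-2×II-1: Qq
Q/III-3 un II-2×II-1: Qq
⇒ Q over [I-1,I-2,II-1,II-2,III-1,III-2,III-3]: 7 consistent
T/I-1 un ·: TT|Tt
T/I-2 aff ·: tt
T/II-1 un I-1×I-2: Tt
T/II-2 un ·: Tt
T/III-1 aff II-2×II-1: tt
T/III-2 un II-2×II-1: TT|Tt
T/III-3 un II-2×II-1: TT|Tt
⇒ T over [I-1,I-2,II-1,II-2,III-1,III-2,III-3]: 8 consistent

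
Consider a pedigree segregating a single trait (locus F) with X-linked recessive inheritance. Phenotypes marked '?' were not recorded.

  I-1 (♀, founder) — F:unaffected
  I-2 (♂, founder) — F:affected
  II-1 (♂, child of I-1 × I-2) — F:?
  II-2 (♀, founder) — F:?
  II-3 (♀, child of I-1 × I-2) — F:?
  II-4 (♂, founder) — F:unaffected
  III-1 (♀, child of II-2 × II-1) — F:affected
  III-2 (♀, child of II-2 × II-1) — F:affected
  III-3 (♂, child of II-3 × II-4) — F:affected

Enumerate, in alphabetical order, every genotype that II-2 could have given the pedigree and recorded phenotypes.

F/I-1 un ·: X^FX^f
F/I-2 aff ·: X^fY
F/II-1 ? I-1×I-2: X^fY
F/II-2 ? ·: X^FX^f|X^fX^f
F/II-3 ? I-1×I-2: X^FX^f|X^fX^f
F/II-4 un ·: X^FY
F/III-1 aff II-2×II-1: X^fX^f
F/III-2 aff II-2×II-1: X^fX^f
F/III-3 aff II-3×II-4: X^fY
⇒ F over [I-1,I-2,II-1,II-2,II-3,II-4,III-1,III-2,III-3]: 4 consistent

II-2 ∈ {X^FX^f, X^fX^f}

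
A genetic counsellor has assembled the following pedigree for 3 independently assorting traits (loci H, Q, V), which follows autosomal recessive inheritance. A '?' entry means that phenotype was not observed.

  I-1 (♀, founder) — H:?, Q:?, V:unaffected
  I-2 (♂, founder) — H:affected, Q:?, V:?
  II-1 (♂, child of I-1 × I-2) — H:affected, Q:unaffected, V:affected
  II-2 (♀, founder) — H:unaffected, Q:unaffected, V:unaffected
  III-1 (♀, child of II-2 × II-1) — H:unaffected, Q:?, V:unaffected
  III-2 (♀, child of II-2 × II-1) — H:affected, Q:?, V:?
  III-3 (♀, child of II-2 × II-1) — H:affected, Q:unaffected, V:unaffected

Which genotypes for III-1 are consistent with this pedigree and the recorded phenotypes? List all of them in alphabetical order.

III-1 ∈ {Hh QQ Vv, Hh Qq Vv, Hh qq Vv}

H/I-1 ? ·: Hh|hh
H/I-2 aff ·: hh
H/II-1 aff I-1×I-2: hh
H/II-2 un ·: Hh
H/III-1 un II-2×II-1: Hh
H/III-2 aff II-2×II-1: hh
H/III-3 aff II-2×II-1: hh
⇒ H over [I-1,I-2,II-1,II-2,III-1,III-2,III-3]: 2 consistent
Q/I-1 ? ·: QQ|Qq|qq
Q/I-2 ? ·: QQ|Qq|qq
Q/II-1 un I-1×I-2: QQ|Qq
Q/II-2 un ·: QQ|Qq
Q/III-1 ? II-2×II-1: QQ|Qq|qq
Q/III-2 ? II-2×II-1: QQ|Qq|qq
Q/III-3 un II-2×II-1: QQ|Qq
⇒ Q over [I-1,I-2,II-1,II-2,III-1,III-2,III-3]: 218 consistent
V/I-1 un ·: Vv
V/I-2 ? ·: Vv|vv
V/II-1 aff I-1×I-2: vv
V/II-2 un ·: VV|Vv
V/III-1 un II-2×II-1: Vv
V/III-2 ? II-2×II-1: Vv|vv
V/III-3 un II-2×II-1: Vv
⇒ V over [I-1,I-2,II-1,II-2,III-1,III-2,III-3]: 6 consistent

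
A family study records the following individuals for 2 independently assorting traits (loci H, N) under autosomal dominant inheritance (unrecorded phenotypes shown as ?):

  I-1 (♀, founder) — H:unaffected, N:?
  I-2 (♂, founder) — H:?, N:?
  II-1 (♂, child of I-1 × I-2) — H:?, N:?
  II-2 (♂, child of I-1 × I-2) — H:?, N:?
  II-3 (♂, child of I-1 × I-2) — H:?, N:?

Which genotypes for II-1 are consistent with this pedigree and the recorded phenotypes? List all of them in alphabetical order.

H/I-1 un ·: hh
H/I-2 ? ·: hh|Hh|HH
H/II-1 ? I-1×I-2: hh|Hh
H/II-2 ? I-1×I-2: hh|Hh
H/II-3 ? I-1×I-2: hh|Hh
⇒ H over [I-1,I-2,II-1,II-2,II-3]: 10 consistent
N/I-1 ? ·: nn|Nn|NN
N/I-2 ? ·: nn|Nn|NN
N/II-1 ? I-1×I-2: nn|Nn|NN
N/II-2 ? I-1×I-2: nn|Nn|NN
N/II-3 ? I-1×I-2: nn|Nn|NN
⇒ N over [I-1,I-2,II-1,II-2,II-3]: 63 consistent

II-1 ∈ {Hh NN, Hh Nn, Hh nn, hh NN, hh Nn, hh nn}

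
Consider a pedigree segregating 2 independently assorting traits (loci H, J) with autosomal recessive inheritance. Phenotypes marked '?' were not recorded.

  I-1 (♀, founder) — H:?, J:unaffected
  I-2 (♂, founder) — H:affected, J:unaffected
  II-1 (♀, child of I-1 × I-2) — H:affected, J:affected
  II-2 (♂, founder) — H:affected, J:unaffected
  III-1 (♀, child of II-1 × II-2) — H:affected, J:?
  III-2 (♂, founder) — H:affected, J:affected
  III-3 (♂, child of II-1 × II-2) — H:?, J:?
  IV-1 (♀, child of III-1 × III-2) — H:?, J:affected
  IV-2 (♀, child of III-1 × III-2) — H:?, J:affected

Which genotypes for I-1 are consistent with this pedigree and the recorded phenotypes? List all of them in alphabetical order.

I-1 ∈ {Hh Jj, hh Jj}

H/I-1 ? ·: Hh|hh
H/I-2 aff ·: hh
H/II-1 aff I-1×I-2: hh
H/II-2 aff ·: hh
H/III-1 aff II-1×II-2: hh
H/III-2 aff ·: hh
H/III-3 ? II-1×II-2: hh
H/IV-1 ? III-1×III-2: hh
H/IV-2 ? III-1×III-2: hh
⇒ H over [I-1,I-2,II-1,II-2,III-1,III-2,III-3,IV-1,IV-2]: 2 consistent
J/I-1 un ·: Jj
J/I-2 un ·: Jj
J/II-1 aff I-1×I-2: jj
J/II-2 un ·: JJ|Jj
J/III-1 ? II-1×II-2: Jj|jj
J/III-2 aff ·: jj
J/III-3 ? II-1×II-2: Jj|jj
J/IV-1 aff III-1×III-2: jj
J/IV-2 aff III-1×III-2: jj
⇒ J over [I-1,I-2,II-1,II-2,III-1,III-2,III-3,IV-1,IV-2]: 5 consistent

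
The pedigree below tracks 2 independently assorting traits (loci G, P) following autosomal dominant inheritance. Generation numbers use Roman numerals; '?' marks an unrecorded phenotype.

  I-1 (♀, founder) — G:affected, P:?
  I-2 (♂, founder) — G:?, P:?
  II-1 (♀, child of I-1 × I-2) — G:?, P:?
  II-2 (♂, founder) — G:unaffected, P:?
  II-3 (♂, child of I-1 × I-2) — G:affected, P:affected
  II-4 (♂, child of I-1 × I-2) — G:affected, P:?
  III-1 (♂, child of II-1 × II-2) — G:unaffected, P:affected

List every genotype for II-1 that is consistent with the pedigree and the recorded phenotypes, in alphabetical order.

G/I-1 aff ·: Gg|GG
G/I-2 ? ·: gg|Gg|GG
G/II-1 ? I-1×I-2: gg|Gg
G/II-2 un ·: gg
G/II-3 aff I-1×I-2: Gg|GG
G/II-4 aff I-1×I-2: Gg|GG
G/III-1 un II-1×II-2: gg
⇒ G over [I-1,I-2,II-1,II-2,II-3,II-4,III-1]: 19 consistent
P/I-1 ? ·: pp|Pp|PP
P/I-2 ? ·: pp|Pp|PP
P/II-1 ? I-1×I-2: pp|Pp|PP
P/II-2 ? ·: pp|Pp|PP
P/II-3 aff I-1×I-2: Pp|PP
P/II-4 ? I-1×I-2: pp|Pp|PP
P/III-1 aff II-1×II-2: Pp|PP
⇒ P over [I-1,I-2,II-1,II-2,II-3,II-4,III-1]: 180 consistent

II-1 ∈ {Gg PP, Gg Pp, Gg pp, gg PP, gg Pp, gg pp}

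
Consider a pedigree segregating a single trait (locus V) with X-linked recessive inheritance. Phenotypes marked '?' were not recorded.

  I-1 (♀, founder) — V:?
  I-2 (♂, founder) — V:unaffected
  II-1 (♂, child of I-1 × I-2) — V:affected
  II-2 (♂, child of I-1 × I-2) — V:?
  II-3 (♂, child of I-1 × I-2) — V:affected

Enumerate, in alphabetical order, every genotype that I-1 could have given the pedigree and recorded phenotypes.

V/I-1 ? ·: X^VX^v|X^vX^v
V/I-2 un ·: X^VY
V/II-1 aff I-1×I-2: X^vY
V/II-2 ? I-1×I-2: X^VY|X^vY
V/II-3 aff I-1×I-2: X^vY
⇒ V over [I-1,I-2,II-1,II-2,II-3]: 3 consistent

I-1 ∈ {X^VX^v, X^vX^v}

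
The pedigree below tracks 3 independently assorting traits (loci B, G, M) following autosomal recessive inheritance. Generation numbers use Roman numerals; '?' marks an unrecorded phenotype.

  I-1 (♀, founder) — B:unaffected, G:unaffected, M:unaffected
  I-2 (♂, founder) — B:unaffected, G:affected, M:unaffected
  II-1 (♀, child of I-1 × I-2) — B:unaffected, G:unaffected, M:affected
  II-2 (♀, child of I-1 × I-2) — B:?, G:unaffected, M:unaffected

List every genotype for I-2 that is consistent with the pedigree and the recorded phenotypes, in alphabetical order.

B/I-1 un ·: BB|Bb
B/I-2 un ·: BB|Bb
B/II-1 un I-1×I-2: BB|Bb
B/II-2 ? I-1×I-2: BB|Bb|bb
⇒ B over [I-1,I-2,II-1,II-2]: 15 consistent
G/I-1 un ·: GG|Gg
G/I-2 aff ·: gg
G/II-1 un I-1×I-2: Gg
G/II-2 un I-1×I-2: Gg
⇒ G over [I-1,I-2,II-1,II-2]: 2 consistent
M/I-1 un ·: Mm
M/I-2 un ·: Mm
M/II-1 aff I-1×I-2: mm
M/II-2 un I-1×I-2: MM|Mm
⇒ M over [I-1,I-2,II-1,II-2]: 2 consistent

I-2 ∈ {BB gg Mm, Bb gg Mm}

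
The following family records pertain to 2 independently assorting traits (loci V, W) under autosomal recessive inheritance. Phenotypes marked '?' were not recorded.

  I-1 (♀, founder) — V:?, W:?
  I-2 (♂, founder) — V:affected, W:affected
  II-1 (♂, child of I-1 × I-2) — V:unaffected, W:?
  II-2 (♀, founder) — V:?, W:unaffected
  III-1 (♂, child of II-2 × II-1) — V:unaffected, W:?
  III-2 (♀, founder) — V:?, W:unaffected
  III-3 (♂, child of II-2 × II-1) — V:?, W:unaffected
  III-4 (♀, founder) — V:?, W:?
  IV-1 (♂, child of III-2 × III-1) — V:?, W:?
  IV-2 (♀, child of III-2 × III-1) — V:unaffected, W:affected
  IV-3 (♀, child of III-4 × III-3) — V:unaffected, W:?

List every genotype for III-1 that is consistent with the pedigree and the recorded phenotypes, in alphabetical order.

V/I-1 ? ·: VV|Vv
V/I-2 aff ·: vv
V/II-1 un I-1×I-2: Vv
V/II-2 ? ·: VV|Vv|vv
V/III-1 un II-2×II-1: VV|Vv
V/III-2 ? ·: VV|Vv|vv
V/III-3 ? II-2×II-1: VV|Vv|vv
V/III-4 ? ·: VV|Vv|vv
V/IV-1 ? III-2×III-1: VV|Vv|vv
V/IV-2 un III-2×III-1: VV|Vv
V/IV-3 un III-4×III-3: VV|Vv
⇒ V over [I-1,I-2,II-1,II-2,III-1,III-2,III-3,III-4,IV-1,IV-2,IV-3]: 888 consistent
W/I-1 ? ·: WW|Ww|ww
W/I-2 aff ·: ww
W/II-1 ? I-1×I-2: Ww|ww
W/II-2 un ·: WW|Ww
W/III-1 ? II-2×II-1: Ww|ww
W/III-2 un ·: Ww
W/III-3 un II-2×II-1: WW|Ww
W/III-4 ? ·: WW|Ww|ww
W/IV-1 ? III-2×III-1: WW|Ww|ww
W/IV-2 aff III-2×III-1: ww
W/IV-3 ? III-4×III-3: WW|Ww|ww
⇒ W over [I-1,I-2,II-1,II-2,III-1,III-2,III-3,III-4,IV-1,IV-2,IV-3]: 288 consistent

III-1 ∈ {VV Ww, VV ww, Vv Ww, Vv ww}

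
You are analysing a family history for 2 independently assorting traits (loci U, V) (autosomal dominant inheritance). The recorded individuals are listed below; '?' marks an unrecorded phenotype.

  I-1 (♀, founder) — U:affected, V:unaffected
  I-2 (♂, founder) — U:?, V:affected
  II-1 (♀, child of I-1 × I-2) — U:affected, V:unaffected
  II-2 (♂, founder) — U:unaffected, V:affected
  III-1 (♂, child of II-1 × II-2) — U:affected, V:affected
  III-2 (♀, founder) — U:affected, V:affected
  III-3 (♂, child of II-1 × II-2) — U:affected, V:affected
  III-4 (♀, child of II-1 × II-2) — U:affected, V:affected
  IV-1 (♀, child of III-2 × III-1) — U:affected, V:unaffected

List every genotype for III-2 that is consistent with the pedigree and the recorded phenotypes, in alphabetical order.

III-2 ∈ {UU Vv, Uu Vv}

U/I-1 aff ·: Uu|UU
U/I-2 ? ·: uu|Uu|UU
U/II-1 aff I-1×I-2: Uu|UU
U/II-2 un ·: uu
U/III-1 aff II-1×II-2: Uu
U/III-2 aff ·: Uu|UU
U/III-3 aff II-1×II-2: Uu
U/III-4 aff II-1×II-2: Uu
U/IV-1 aff III-2×III-1: Uu|UU
⇒ U over [I-1,I-2,II-1,II-2,III-1,III-2,III-3,III-4,IV-1]: 36 consistent
V/I-1 un ·: vv
V/I-2 aff ·: Vv
V/II-1 un I-1×I-2: vv
V/II-2 aff ·: Vv|VV
V/III-1 aff II-1×II-2: Vv
V/III-2 aff ·: Vv
V/III-3 aff II-1×II-2: Vv
V/III-4 aff II-1×II-2: Vv
V/IV-1 un III-2×III-1: vv
⇒ V over [I-1,I-2,II-1,II-2,III-1,III-2,III-3,III-4,IV-1]: 2 consistent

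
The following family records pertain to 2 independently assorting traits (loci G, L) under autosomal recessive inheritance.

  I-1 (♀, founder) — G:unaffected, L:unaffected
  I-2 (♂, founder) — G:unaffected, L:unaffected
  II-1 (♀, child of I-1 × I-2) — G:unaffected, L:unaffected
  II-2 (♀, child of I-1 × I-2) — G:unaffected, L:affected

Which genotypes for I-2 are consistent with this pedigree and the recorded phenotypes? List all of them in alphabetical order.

I-2 ∈ {GG Ll, Gg Ll}

G/I-1 un ·: GG|Gg
G/I-2 un ·: GG|Gg
G/II-1 un I-1×I-2: GG|Gg
G/II-2 un I-1×I-2: GG|Gg
⇒ G over [I-1,I-2,II-1,II-2]: 13 consistent
L/I-1 un ·: Ll
L/I-2 un ·: Ll
L/II-1 un I-1×I-2: LL|Ll
L/II-2 aff I-1×I-2: ll
⇒ L over [I-1,I-2,II-1,II-2]: 2 consistent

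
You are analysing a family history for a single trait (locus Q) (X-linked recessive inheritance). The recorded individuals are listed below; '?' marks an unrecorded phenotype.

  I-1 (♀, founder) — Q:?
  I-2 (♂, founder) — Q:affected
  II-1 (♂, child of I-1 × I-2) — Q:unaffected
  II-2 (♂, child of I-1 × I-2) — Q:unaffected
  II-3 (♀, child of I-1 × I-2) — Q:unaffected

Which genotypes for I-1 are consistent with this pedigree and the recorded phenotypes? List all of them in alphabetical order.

I-1 ∈ {X^QX^Q, X^QX^q}

Q/I-1 ? ·: X^QX^Q|X^QX^q
Q/I-2 aff ·: X^qY
Q/II-1 un I-1×I-2: X^QY
Q/II-2 un I-1×I-2: X^QY
Q/II-3 un I-1×I-2: X^QX^q
⇒ Q over [I-1,I-2,II-1,II-2,II-3]: 2 consistent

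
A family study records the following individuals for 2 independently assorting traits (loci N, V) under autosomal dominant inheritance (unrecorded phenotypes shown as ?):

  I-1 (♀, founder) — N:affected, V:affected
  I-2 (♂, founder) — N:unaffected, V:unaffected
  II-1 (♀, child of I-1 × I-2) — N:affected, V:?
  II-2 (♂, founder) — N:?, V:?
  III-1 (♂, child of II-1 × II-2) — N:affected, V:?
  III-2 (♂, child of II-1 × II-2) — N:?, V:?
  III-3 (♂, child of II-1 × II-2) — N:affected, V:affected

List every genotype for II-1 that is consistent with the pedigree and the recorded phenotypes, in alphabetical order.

N/I-1 aff ·: Nn|NN
N/I-2 un ·: nn
N/II-1 aff I-1×I-2: Nn
N/II-2 ? ·: nn|Nn|NN
N/III-1 aff II-1×II-2: Nn|NN
N/III-2 ? II-1×II-2: nn|Nn|NN
N/III-3 aff II-1×II-2: Nn|NN
⇒ N over [I-1,I-2,II-1,II-2,III-1,III-2,III-3]: 44 consistent
V/I-1 aff ·: Vv|VV
V/I-2 un ·: vv
V/II-1 ? I-1×I-2: vv|Vv
V/II-2 ? ·: vv|Vv|VV
V/III-1 ? II-1×II-2: vv|Vv|VV
V/III-2 ? II-1×II-2: vv|Vv|VV
V/III-3 aff II-1×II-2: Vv|VV
⇒ V over [I-1,I-2,II-1,II-2,III-1,III-2,III-3]: 65 consistent

II-1 ∈ {Nn Vv, Nn vv}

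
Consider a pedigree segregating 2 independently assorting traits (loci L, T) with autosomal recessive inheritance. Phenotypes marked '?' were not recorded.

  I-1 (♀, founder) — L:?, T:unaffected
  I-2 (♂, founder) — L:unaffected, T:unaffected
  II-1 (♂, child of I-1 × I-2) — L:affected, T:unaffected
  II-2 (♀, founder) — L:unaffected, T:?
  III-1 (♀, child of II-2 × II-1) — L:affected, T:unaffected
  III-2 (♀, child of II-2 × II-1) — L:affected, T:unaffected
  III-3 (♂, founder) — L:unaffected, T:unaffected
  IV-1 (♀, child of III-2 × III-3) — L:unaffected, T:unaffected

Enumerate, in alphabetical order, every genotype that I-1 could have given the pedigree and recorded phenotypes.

L/I-1 ? ·: Ll|ll
L/I-2 un ·: Ll
L/II-1 aff I-1×I-2: ll
L/II-2 un ·: Ll
L/III-1 aff II-2×II-1: ll
L/III-2 aff II-2×II-1: ll
L/III-3 un ·: LL|Ll
L/IV-1 un III-2×III-3: Ll
⇒ L over [I-1,I-2,II-1,II-2,III-1,III-2,III-3,IV-1]: 4 consistent
T/I-1 un ·: TT|Tt
T/I-2 un ·: TT|Tt
T/II-1 un I-1×I-2: TT|Tt
T/II-2 ? ·: TT|Tt|tt
T/III-1 un II-2×II-1: TT|Tt
T/III-2 un II-2×II-1: TT|Tt
T/III-3 un ·: TT|Tt
T/IV-1 un III-2×III-3: TT|Tt
⇒ T over [I-1,I-2,II-1,II-2,III-1,III-2,III-3,IV-1]: 180 consistent

I-1 ∈ {Ll TT, Ll Tt, ll TT, ll Tt}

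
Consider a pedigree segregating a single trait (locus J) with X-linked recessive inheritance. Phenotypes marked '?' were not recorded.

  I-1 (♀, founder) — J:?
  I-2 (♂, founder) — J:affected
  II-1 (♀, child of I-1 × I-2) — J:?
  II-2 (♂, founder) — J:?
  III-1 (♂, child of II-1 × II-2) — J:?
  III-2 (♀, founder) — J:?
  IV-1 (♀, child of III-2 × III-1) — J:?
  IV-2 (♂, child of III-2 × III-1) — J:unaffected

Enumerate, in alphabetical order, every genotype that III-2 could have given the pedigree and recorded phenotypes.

III-2 ∈ {X^JX^J, X^JX^j}

J/I-1 ? ·: X^JX^J|X^JX^j|X^jX^j
J/I-2 aff ·: X^jY
J/II-1 ? I-1×I-2: X^JX^j|X^jX^j
J/II-2 ? ·: X^JY|X^jY
J/III-1 ? II-1×II-2: X^JY|X^jY
J/III-2 ? ·: X^JX^J|X^JX^j
J/IV-1 ? III-2×III-1: X^JX^J|X^JX^j|X^jX^j
J/IV-2 un III-2×III-1: X^JY
⇒ J over [I-1,I-2,II-1,II-2,III-1,III-2,IV-1,IV-2]: 36 consistent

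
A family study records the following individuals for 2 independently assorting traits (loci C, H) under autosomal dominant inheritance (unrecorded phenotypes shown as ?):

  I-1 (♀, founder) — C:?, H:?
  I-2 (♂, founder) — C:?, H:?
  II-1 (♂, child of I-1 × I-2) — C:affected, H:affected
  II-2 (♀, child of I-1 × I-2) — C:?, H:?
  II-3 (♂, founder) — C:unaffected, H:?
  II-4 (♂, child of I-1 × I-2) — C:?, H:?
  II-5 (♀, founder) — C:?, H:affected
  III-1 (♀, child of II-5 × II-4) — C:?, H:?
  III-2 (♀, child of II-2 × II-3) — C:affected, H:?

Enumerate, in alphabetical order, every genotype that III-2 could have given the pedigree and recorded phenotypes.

C/I-1 ? ·: cc|Cc|CC
C/I-2 ? ·: cc|Cc|CC
C/II-1 aff I-1×I-2: Cc|CC
C/II-2 ? I-1×I-2: Cc|CC
C/II-3 un ·: cc
C/II-4 ? I-1×I-2: cc|Cc|CC
C/II-5 ? ·: cc|Cc|CC
C/III-1 ? II-5×II-4: cc|Cc|CC
C/III-2 aff II-2×II-3: Cc
⇒ C over [I-1,I-2,II-1,II-2,II-3,II-4,II-5,III-1,III-2]: 188 consistent
H/I-1 ? ·: hh|Hh|HH
H/I-2 ? ·: hh|Hh|HH
H/II-1 aff I-1×I-2: Hh|HH
H/II-2 ? I-1×I-2: hh|Hh|HH
H/II-3 ? ·: hh|Hh|HH
H/II-4 ? I-1×I-2: hh|Hh|HH
H/II-5 aff ·: Hh|HH
H/III-1 ? II-5×II-4: hh|Hh|HH
H/III-2 ? II-2×II-3: hh|Hh|HH
⇒ H over [I-1,I-2,II-1,II-2,II-3,II-4,II-5,III-1,III-2]: 940 consistent

III-2 ∈ {Cc HH, Cc Hh, Cc hh}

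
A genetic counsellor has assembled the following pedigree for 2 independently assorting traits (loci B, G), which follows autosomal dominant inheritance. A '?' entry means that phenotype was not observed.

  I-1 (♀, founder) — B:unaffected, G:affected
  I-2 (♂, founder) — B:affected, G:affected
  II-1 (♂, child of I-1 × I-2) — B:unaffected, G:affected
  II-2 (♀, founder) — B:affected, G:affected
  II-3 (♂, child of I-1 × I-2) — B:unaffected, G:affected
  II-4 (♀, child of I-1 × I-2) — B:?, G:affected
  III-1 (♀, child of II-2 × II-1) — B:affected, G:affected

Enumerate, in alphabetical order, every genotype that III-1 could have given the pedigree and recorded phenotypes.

III-1 ∈ {Bb GG, Bb Gg}

B/I-1 un ·: bb
B/I-2 aff ·: Bb
B/II-1 un I-1×I-2: bb
B/II-2 aff ·: Bb|BB
B/II-3 un I-1×I-2: bb
B/II-4 ? I-1×I-2: bb|Bb
B/III-1 aff II-2×II-1: Bb
⇒ B over [I-1,I-2,II-1,II-2,II-3,II-4,III-1]: 4 consistent
G/I-1 aff ·: Gg|GG
G/I-2 aff ·: Gg|GG
G/II-1 aff I-1×I-2: Gg|GG
G/II-2 aff ·: Gg|GG
G/II-3 aff I-1×I-2: Gg|GG
G/II-4 aff I-1×I-2: Gg|GG
G/III-1 aff II-2×II-1: Gg|GG
⇒ G over [I-1,I-2,II-1,II-2,II-3,II-4,III-1]: 87 consistent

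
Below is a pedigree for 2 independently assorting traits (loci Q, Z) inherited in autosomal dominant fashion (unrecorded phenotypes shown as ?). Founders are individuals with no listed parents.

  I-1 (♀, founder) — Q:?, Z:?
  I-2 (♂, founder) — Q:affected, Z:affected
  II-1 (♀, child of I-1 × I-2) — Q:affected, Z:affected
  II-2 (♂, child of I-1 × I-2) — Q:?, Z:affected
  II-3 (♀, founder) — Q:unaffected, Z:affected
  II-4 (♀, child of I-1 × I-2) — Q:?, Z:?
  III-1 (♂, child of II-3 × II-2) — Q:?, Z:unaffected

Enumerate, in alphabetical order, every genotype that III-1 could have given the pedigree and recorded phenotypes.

III-1 ∈ {Qq zz, qq zz}

Q/I-1 ? ·: qq|Qq|QQ
Q/I-2 aff ·: Qq|QQ
Q/II-1 aff I-1×I-2: Qq|QQ
Q/II-2 ? I-1×I-2: qq|Qq|QQ
Q/II-3 un ·: qq
Q/II-4 ? I-1×I-2: qq|Qq|QQ
Q/III-1 ? II-3×II-2: qq|Qq
⇒ Q over [I-1,I-2,II-1,II-2,II-3,II-4,III-1]: 57 consistent
Z/I-1 ? ·: zz|Zz|ZZ
Z/I-2 aff ·: Zz|ZZ
Z/II-1 aff I-1×I-2: Zz|ZZ
Z/II-2 aff I-1×I-2: Zz
Z/II-3 aff ·: Zz
Z/II-4 ? I-1×I-2: zz|Zz|ZZ
Z/III-1 un II-3×II-2: zz
⇒ Z over [I-1,I-2,II-1,II-2,II-3,II-4,III-1]: 17 consistent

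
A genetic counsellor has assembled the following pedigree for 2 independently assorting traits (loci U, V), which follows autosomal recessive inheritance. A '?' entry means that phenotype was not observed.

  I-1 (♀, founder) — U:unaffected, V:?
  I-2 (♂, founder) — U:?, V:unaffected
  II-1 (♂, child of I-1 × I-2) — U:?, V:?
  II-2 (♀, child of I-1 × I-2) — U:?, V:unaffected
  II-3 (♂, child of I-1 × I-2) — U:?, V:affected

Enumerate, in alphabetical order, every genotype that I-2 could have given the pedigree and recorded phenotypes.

I-2 ∈ {UU Vv, Uu Vv, uu Vv}

U/I-1 un ·: UU|Uu
U/I-2 ? ·: UU|Uu|uu
U/II-1 ? I-1×I-2: UU|Uu|uu
U/II-2 ? I-1×I-2: UU|Uu|uu
U/II-3 ? I-1×I-2: UU|Uu|uu
⇒ U over [I-1,I-2,II-1,II-2,II-3]: 53 consistent
V/I-1 ? ·: Vv|vv
V/I-2 un ·: Vv
V/II-1 ? I-1×I-2: VV|Vv|vv
V/II-2 un I-1×I-2: VV|Vv
V/II-3 aff I-1×I-2: vv
⇒ V over [I-1,I-2,II-1,II-2,II-3]: 8 consistent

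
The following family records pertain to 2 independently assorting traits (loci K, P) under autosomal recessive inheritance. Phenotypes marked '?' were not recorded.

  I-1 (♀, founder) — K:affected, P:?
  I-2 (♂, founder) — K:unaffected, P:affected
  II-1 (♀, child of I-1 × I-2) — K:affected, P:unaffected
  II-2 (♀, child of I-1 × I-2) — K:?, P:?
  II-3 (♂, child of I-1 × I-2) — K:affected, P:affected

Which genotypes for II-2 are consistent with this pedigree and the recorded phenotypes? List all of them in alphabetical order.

II-2 ∈ {Kk Pp, Kk pp, kk Pp, kk pp}

K/I-1 aff ·: kk
K/I-2 un ·: Kk
K/II-1 aff I-1×I-2: kk
K/II-2 ? I-1×I-2: Kk|kk
K/II-3 aff I-1×I-2: kk
⇒ K over [I-1,I-2,II-1,II-2,II-3]: 2 consistent
P/I-1 ? ·: Pp
P/I-2 aff ·: pp
P/II-1 un I-1×I-2: Pp
P/II-2 ? I-1×I-2: Pp|pp
P/II-3 aff I-1×I-2: pp
⇒ P over [I-1,I-2,II-1,II-2,II-3]: 2 consistent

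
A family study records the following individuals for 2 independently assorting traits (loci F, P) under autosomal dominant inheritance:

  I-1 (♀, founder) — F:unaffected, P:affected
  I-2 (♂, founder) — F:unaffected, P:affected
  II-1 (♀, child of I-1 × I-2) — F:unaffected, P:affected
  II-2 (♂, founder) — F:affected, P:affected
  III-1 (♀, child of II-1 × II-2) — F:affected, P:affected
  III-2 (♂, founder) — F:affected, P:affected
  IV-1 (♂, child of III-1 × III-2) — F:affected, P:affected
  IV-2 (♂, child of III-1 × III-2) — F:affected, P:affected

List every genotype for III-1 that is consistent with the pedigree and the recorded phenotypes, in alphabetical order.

III-1 ∈ {Ff PP, Ff Pp}

F/I-1 un ·: ff
F/I-2 un ·: ff
F/II-1 un I-1×I-2: ff
F/II-2 aff ·: Ff|FF
F/III-1 aff II-1×II-2: Ff
F/III-2 aff ·: Ff|FF
F/IV-1 aff III-1×III-2: Ff|FF
F/IV-2 aff III-1×III-2: Ff|FF
⇒ F over [I-1,I-2,II-1,II-2,III-1,III-2,IV-1,IV-2]: 16 consistent
P/I-1 aff ·: Pp|PP
P/I-2 aff ·: Pp|PP
P/II-1 aff I-1×I-2: Pp|PP
P/II-2 aff ·: Pp|PP
P/III-1 aff II-1×II-2: Pp|PP
P/III-2 aff ·: Pp|PP
P/IV-1 aff III-1×III-2: Pp|PP
P/IV-2 aff III-1×III-2: Pp|PP
⇒ P over [I-1,I-2,II-1,II-2,III-1,III-2,IV-1,IV-2]: 150 consistent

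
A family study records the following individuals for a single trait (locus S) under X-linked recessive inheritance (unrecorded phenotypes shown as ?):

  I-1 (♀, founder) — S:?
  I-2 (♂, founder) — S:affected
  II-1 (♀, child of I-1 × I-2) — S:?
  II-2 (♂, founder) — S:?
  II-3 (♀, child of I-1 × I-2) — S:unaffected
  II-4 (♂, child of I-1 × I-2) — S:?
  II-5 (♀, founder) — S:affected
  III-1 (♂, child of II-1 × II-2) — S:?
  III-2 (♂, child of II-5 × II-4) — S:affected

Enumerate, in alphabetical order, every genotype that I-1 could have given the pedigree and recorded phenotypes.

I-1 ∈ {X^SX^S, X^SX^s}

S/I-1 ? ·: X^SX^S|X^SX^s
S/I-2 aff ·: X^sY
S/II-1 ? I-1×I-2: X^SX^s|X^sX^s
S/II-2 ? ·: X^SY|X^sY
S/II-3 un I-1×I-2: X^SX^s
S/II-4 ? I-1×I-2: X^SY|X^sY
S/II-5 aff ·: X^sX^s
S/III-1 ? II-1×II-2: X^SY|X^sY
S/III-2 aff II-5×II-4: X^sY
⇒ S over [I-1,I-2,II-1,II-2,II-3,II-4,II-5,III-1,III-2]: 16 consistent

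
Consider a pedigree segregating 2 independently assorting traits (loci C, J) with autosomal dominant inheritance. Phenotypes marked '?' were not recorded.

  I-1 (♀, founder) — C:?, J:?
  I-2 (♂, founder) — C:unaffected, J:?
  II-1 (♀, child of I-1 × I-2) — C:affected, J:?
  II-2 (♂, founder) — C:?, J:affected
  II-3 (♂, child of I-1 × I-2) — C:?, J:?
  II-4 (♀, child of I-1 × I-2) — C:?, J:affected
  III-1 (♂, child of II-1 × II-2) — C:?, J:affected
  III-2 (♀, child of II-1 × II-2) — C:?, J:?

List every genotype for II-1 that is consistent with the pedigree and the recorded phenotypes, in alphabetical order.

C/I-1 ? ·: Cc|CC
C/I-2 un ·: cc
C/II-1 aff I-1×I-2: Cc
C/II-2 ? ·: cc|Cc|CC
C/II-3 ? I-1×I-2: cc|Cc
C/II-4 ? I-1×I-2: cc|Cc
C/III-1 ? II-1×II-2: cc|Cc|CC
C/III-2 ? II-1×II-2: cc|Cc|CC
⇒ C over [I-1,I-2,II-1,II-2,II-3,II-4,III-1,III-2]: 85 consistent
J/I-1 ? ·: jj|Jj|JJ
J/I-2 ? ·: jj|Jj|JJ
J/II-1 ? I-1×I-2: jj|Jj|JJ
J/II-2 aff ·: Jj|JJ
J/II-3 ? I-1×I-2: jj|Jj|JJ
J/II-4 aff I-1×I-2: Jj|JJ
J/III-1 aff II-1×II-2: Jj|JJ
J/III-2 ? II-1×II-2: jj|Jj|JJ
⇒ J over [I-1,I-2,II-1,II-2,II-3,II-4,III-1,III-2]: 305 consistent

II-1 ∈ {Cc JJ, Cc Jj, Cc jj}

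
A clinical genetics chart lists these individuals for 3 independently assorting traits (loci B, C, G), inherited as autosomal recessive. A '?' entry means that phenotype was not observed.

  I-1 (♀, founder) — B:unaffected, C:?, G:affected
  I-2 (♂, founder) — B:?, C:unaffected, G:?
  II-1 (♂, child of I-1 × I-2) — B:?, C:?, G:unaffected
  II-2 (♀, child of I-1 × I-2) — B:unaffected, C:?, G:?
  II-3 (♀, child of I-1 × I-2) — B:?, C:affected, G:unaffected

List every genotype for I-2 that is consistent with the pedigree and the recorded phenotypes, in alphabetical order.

I-2 ∈ {BB Cc GG, BB Cc Gg, Bb Cc GG, Bb Cc Gg, bb Cc GG, bb Cc Gg}

B/I-1 un ·: BB|Bb
B/I-2 ? ·: BB|Bb|bb
B/II-1 ? I-1×I-2: BB|Bb|bb
B/II-2 un I-1×I-2: BB|Bb
B/II-3 ? I-1×I-2: BB|Bb|bb
⇒ B over [I-1,I-2,II-1,II-2,II-3]: 40 consistent
C/I-1 ? ·: Cc|cc
C/I-2 un ·: Cc
C/II-1 ? I-1×I-2: CC|Cc|cc
C/II-2 ? I-1×I-2: CC|Cc|cc
C/II-3 aff I-1×I-2: cc
⇒ C over [I-1,I-2,II-1,II-2,II-3]: 13 consistent
G/I-1 aff ·: gg
G/I-2 ? ·: GG|Gg
G/II-1 un I-1×I-2: Gg
G/II-2 ? I-1×I-2: Gg|gg
G/II-3 un I-1×I-2: Gg
⇒ G over [I-1,I-2,II-1,II-2,II-3]: 3 consistent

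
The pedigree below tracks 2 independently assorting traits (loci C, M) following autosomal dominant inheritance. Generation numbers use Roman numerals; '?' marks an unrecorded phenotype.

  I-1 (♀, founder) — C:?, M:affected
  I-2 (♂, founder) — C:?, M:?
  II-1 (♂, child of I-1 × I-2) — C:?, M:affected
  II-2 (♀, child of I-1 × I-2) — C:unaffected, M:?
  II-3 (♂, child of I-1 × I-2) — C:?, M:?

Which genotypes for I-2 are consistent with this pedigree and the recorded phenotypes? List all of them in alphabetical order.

C/I-1 ? ·: cc|Cc
C/I-2 ? ·: cc|Cc
C/II-1 ? I-1×I-2: cc|Cc|CC
C/II-2 un I-1×I-2: cc
C/II-3 ? I-1×I-2: cc|Cc|CC
⇒ C over [I-1,I-2,II-1,II-2,II-3]: 18 consistent
M/I-1 aff ·: Mm|MM
M/I-2 ? ·: mm|Mm|MM
M/II-1 aff I-1×I-2: Mm|MM
M/II-2 ? I-1×I-2: mm|Mm|MM
M/II-3 ? I-1×I-2: mm|Mm|MM
⇒ M over [I-1,I-2,II-1,II-2,II-3]: 40 consistent

I-2 ∈ {Cc MM, Cc Mm, Cc mm, cc MM, cc Mm, cc mm}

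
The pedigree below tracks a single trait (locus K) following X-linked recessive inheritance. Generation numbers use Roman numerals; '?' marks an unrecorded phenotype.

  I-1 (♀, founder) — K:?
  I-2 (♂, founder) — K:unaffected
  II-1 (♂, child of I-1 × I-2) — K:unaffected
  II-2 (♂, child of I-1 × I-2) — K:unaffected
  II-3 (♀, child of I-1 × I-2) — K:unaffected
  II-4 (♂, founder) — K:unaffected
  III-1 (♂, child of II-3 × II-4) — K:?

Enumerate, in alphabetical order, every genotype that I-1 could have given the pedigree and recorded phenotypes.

I-1 ∈ {X^KX^K, X^KX^k}

K/I-1 ? ·: X^KX^K|X^KX^k
K/I-2 un ·: X^KY
K/II-1 un I-1×I-2: X^KY
K/II-2 un I-1×I-2: X^KY
K/II-3 un I-1×I-2: X^KX^K|X^KX^k
K/II-4 un ·: X^KY
K/III-1 ? II-3×II-4: X^KY|X^kY
⇒ K over [I-1,I-2,II-1,II-2,II-3,II-4,III-1]: 4 consistent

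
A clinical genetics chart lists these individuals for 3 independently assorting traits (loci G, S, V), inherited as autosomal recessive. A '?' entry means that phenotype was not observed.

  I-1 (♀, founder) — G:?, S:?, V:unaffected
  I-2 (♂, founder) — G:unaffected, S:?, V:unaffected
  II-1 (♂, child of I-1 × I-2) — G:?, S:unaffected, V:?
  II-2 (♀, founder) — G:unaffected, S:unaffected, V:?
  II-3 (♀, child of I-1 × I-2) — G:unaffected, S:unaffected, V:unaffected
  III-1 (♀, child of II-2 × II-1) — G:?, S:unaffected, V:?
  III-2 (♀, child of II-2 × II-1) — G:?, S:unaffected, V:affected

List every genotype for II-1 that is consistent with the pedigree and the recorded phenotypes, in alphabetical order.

G/I-1 ? ·: GG|Gg|gg
G/I-2 un ·: GG|Gg
G/II-1 ? I-1×I-2: GG|Gg|gg
G/II-2 un ·: GG|Gg
G/II-3 un I-1×I-2: GG|Gg
G/III-1 ? II-2×II-1: GG|Gg|gg
G/III-2 ? II-2×II-1: GG|Gg|gg
⇒ G over [I-1,I-2,II-1,II-2,II-3,III-1,III-2]: 154 consistent
S/I-1 ? ·: SS|Ss|ss
S/I-2 ? ·: SS|Ss|ss
S/II-1 un I-1×I-2: SS|Ss
S/II-2 un ·: SS|Ss
S/II-3 un I-1×I-2: SS|Ss
S/III-1 un II-2×II-1: SS|Ss
S/III-2 un II-2×II-1: SS|Ss
⇒ S over [I-1,I-2,II-1,II-2,II-3,III-1,III-2]: 115 consistent
V/I-1 un ·: VV|Vv
V/I-2 un ·: VV|Vv
V/II-1 ? I-1×I-2: Vv|vv
V/II-2 ? ·: Vv|vv
V/II-3 un I-1×I-2: VV|Vv
V/III-1 ? II-2×II-1: VV|Vv|vv
V/III-2 aff II-2×II-1: vv
⇒ V over [I-1,I-2,II-1,II-2,II-3,III-1,III-2]: 36 consistent

II-1 ∈ {GG SS Vv, GG SS vv, GG Ss Vv, GG Ss vv, Gg SS Vv, Gg SS vv, Gg Ss Vv, Gg Ss vv, gg SS Vv, gg SS vv, gg Ss Vv, gg Ss vv}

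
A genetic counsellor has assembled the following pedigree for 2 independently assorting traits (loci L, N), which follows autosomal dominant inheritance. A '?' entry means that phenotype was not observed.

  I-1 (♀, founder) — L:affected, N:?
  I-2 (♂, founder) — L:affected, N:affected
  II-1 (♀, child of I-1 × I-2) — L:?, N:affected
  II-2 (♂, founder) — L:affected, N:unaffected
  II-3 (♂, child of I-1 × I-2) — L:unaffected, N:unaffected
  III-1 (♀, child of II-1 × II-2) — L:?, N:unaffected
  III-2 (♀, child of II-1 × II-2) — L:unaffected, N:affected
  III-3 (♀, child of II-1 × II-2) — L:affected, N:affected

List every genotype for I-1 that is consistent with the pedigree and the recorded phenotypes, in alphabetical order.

L/I-1 aff ·: Ll
L/I-2 aff ·: Ll
L/II-1 ? I-1×I-2: ll|Ll
L/II-2 aff ·: Ll
L/II-3 un I-1×I-2: ll
L/III-1 ? II-1×II-2: ll|Ll|LL
L/III-2 un II-1×II-2: ll
L/III-3 aff II-1×II-2: Ll|LL
⇒ L over [I-1,I-2,II-1,II-2,II-3,III-1,III-2,III-3]: 8 consistent
N/I-1 ? ·: nn|Nn
N/I-2 aff ·: Nn
N/II-1 aff I-1×I-2: Nn
N/II-2 un ·: nn
N/II-3 un I-1×I-2: nn
N/III-1 un II-1×II-2: nn
N/III-2 aff II-1×II-2: Nn
N/III-3 aff II-1×II-2: Nn
⇒ N over [I-1,I-2,II-1,II-2,II-3,III-1,III-2,III-3]: 2 consistent

I-1 ∈ {Ll Nn, Ll nn}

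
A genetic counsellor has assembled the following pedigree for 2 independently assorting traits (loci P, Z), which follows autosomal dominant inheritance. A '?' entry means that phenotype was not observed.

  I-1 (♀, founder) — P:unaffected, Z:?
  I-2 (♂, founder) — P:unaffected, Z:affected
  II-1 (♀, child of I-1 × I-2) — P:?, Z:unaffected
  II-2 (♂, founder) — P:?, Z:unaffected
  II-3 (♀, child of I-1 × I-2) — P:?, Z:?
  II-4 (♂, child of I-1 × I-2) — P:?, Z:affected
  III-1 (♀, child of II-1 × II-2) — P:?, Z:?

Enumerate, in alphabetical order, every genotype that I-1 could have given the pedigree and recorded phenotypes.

P/I-1 un ·: pp
P/I-2 un ·: pp
P/II-1 ? I-1×I-2: pp
P/II-2 ? ·: pp|Pp|PP
P/II-3 ? I-1×I-2: pp
P/II-4 ? I-1×I-2: pp
P/III-1 ? II-1×II-2: pp|Pp
⇒ P over [I-1,I-2,II-1,II-2,II-3,II-4,III-1]: 4 consistent
Z/I-1 ? ·: zz|Zz
Z/I-2 aff ·: Zz
Z/II-1 un I-1×I-2: zz
Z/II-2 un ·: zz
Z/II-3 ? I-1×I-2: zz|Zz|ZZ
Z/II-4 aff I-1×I-2: Zz|ZZ
Z/III-1 ? II-1×II-2: zz
⇒ Z over [I-1,I-2,II-1,II-2,II-3,II-4,III-1]: 8 consistent

I-1 ∈ {pp Zz, pp zz}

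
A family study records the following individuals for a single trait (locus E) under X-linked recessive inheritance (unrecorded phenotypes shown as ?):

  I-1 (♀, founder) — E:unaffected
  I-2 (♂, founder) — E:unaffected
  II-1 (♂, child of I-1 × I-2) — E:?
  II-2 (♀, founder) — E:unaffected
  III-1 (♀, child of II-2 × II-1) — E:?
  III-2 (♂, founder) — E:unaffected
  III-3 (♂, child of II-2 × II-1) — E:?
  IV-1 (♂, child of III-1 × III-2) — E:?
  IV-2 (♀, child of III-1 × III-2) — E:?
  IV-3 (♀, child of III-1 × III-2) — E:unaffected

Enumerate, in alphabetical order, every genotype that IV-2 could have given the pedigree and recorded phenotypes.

E/I-1 un ·: X^EX^E|X^EX^e
E/I-2 un ·: X^EY
E/II-1 ? I-1×I-2: X^EY|X^eY
E/II-2 un ·: X^EX^E|X^EX^e
E/III-1 ? II-2×II-1: X^EX^E|X^EX^e|X^eX^e
E/III-2 un ·: X^EY
E/III-3 ? II-2×II-1: X^EY|X^eY
E/IV-1 ? III-1×III-2: X^EY|X^eY
E/IV-2 ? III-1×III-2: X^EX^E|X^EX^e
E/IV-3 un III-1×III-2: X^EX^E|X^EX^e
⇒ E over [I-1,I-2,II-1,II-2,III-1,III-2,III-3,IV-1,IV-2,IV-3]: 64 consistent

IV-2 ∈ {X^EX^E, X^EX^e}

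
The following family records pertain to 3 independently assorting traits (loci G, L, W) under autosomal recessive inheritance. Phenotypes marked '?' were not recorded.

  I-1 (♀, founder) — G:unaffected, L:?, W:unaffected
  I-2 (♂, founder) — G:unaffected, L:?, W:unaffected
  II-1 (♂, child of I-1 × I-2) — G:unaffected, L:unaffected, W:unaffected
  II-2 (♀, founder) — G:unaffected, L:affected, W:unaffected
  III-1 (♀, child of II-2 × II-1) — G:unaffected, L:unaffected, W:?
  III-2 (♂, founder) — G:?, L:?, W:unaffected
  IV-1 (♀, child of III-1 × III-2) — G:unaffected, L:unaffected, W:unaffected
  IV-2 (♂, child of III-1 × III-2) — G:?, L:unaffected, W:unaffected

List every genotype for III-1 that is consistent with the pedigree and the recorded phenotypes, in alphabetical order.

G/I-1 un ·: GG|Gg
G/I-2 un ·: GG|Gg
G/II-1 un I-1×I-2: GG|Gg
G/II-2 un ·: GG|Gg
G/III-1 un II-2×II-1: GG|Gg
G/III-2 ? ·: GG|Gg|gg
G/IV-1 un III-1×III-2: GG|Gg
G/IV-2 ? III-1×III-2: GG|Gg|gg
⇒ G over [I-1,I-2,II-1,II-2,III-1,III-2,IV-1,IV-2]: 204 consistent
L/I-1 ? ·: LL|Ll|ll
L/I-2 ? ·: LL|Ll|ll
L/II-1 un I-1×I-2: LL|Ll
L/II-2 aff ·: ll
L/III-1 un II-2×II-1: Ll
L/III-2 ? ·: LL|Ll|ll
L/IV-1 un III-1×III-2: LL|Ll
L/IV-2 un III-1×III-2: LL|Ll
⇒ L over [I-1,I-2,II-1,II-2,III-1,III-2,IV-1,IV-2]: 99 consistent
W/I-1 un ·: WW|Ww
W/I-2 un ·: WW|Ww
W/II-1 un I-1×I-2: WW|Ww
W/II-2 un ·: WW|Ww
W/III-1 ? II-2×II-1: WW|Ww|ww
W/III-2 un ·: WW|Ww
W/IV-1 un III-1×III-2: WW|Ww
W/IV-2 un III-1×III-2: WW|Ww
⇒ W over [I-1,I-2,II-1,II-2,III-1,III-2,IV-1,IV-2]: 156 consistent

III-1 ∈ {GG Ll WW, GG Ll Ww, GG Ll ww, Gg Ll WW, Gg Ll Ww, Gg Ll ww}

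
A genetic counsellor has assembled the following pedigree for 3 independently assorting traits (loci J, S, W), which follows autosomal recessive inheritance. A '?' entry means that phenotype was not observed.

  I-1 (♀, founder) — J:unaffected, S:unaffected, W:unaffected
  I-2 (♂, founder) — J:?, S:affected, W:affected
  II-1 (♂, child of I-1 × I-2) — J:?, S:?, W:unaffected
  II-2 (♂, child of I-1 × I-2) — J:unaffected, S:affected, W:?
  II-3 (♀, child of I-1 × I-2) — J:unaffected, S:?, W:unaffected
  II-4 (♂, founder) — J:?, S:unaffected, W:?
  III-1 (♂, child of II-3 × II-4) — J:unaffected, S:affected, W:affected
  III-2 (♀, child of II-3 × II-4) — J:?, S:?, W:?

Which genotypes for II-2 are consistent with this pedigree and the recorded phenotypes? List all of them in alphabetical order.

II-2 ∈ {JJ ss Ww, JJ ss ww, Jj ss Ww, Jj ss ww}

J/I-1 un ·: JJ|Jj
J/I-2 ? ·: JJ|Jj|jj
J/II-1 ? I-1×I-2: JJ|Jj|jj
J/II-2 un I-1×I-2: JJ|Jj
J/II-3 un I-1×I-2: JJ|Jj
J/II-4 ? ·: JJ|Jj|jj
J/III-1 un II-3×II-4: JJ|Jj
J/III-2 ? II-3×II-4: JJ|Jj|jj
⇒ J over [I-1,I-2,II-1,II-2,II-3,II-4,III-1,III-2]: 294 consistent
S/I-1 un ·: Ss
S/I-2 aff ·: ss
S/II-1 ? I-1×I-2: Ss|ss
S/II-2 aff I-1×I-2: ss
S/II-3 ? I-1×I-2: Ss|ss
S/II-4 un ·: Ss
S/III-1 aff II-3×II-4: ss
S/III-2 ? II-3×II-4: SS|Ss|ss
⇒ S over [I-1,I-2,II-1,II-2,II-3,II-4,III-1,III-2]: 10 consistent
W/I-1 un ·: WW|Ww
W/I-2 aff ·: ww
W/II-1 un I-1×I-2: Ww
W/II-2 ? I-1×I-2: Ww|ww
W/II-3 un I-1×I-2: Ww
W/II-4 ? ·: Ww|ww
W/III-1 aff II-3×II-4: ww
W/III-2 ? II-3×II-4: WW|Ww|ww
⇒ W over [I-1,I-2,II-1,II-2,II-3,II-4,III-1,III-2]: 15 consistent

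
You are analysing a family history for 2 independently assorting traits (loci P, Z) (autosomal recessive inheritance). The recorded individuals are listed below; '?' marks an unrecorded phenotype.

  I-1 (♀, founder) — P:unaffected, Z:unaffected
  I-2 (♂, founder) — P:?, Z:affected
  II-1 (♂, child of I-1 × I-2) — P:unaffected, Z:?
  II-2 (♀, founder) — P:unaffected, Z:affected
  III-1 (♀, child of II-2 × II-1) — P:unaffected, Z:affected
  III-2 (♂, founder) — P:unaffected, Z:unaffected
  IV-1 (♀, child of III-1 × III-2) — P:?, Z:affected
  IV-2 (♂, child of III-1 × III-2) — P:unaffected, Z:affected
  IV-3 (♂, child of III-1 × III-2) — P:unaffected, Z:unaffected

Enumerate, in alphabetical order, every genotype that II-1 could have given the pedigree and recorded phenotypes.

P/I-1 un ·: PP|Pp
P/I-2 ? ·: PP|Pp|pp
P/II-1 un I-1×I-2: PP|Pp
P/II-2 un ·: PP|Pp
P/III-1 un II-2×II-1: PP|Pp
P/III-2 un ·: PP|Pp
P/IV-1 ? III-1×III-2: PP|Pp|pp
P/IV-2 un III-1×III-2: PP|Pp
P/IV-3 un III-1×III-2: PP|Pp
⇒ P over [I-1,I-2,II-1,II-2,III-1,III-2,IV-1,IV-2,IV-3]: 442 consistent
Z/I-1 un ·: ZZ|Zz
Z/I-2 aff ·: zz
Z/II-1 ? I-1×I-2: Zz|zz
Z/II-2 aff ·: zz
Z/III-1 aff II-2×II-1: zz
Z/III-2 un ·: Zz
Z/IV-1 aff III-1×III-2: zz
Z/IV-2 aff III-1×III-2: zz
Z/IV-3 un III-1×III-2: Zz
⇒ Z over [I-1,I-2,II-1,II-2,III-1,III-2,IV-1,IV-2,IV-3]: 3 consistent

II-1 ∈ {PP Zz, PP zz, Pp Zz, Pp zz}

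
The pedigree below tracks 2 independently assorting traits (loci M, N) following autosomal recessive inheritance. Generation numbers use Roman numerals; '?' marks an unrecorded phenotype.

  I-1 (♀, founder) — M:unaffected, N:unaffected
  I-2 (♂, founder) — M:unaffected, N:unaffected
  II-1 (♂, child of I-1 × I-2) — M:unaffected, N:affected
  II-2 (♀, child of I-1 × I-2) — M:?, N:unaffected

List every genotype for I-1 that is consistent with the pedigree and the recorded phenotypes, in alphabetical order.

I-1 ∈ {MM Nn, Mm Nn}

M/I-1 un ·: MM|Mm
M/I-2 un ·: MM|Mm
M/II-1 un I-1×I-2: MM|Mm
M/II-2 ? I-1×I-2: MM|Mm|mm
⇒ M over [I-1,I-2,II-1,II-2]: 15 consistent
N/I-1 un ·: Nn
N/I-2 un ·: Nn
N/II-1 aff I-1×I-2: nn
N/II-2 un I-1×I-2: NN|Nn
⇒ N over [I-1,I-2,II-1,II-2]: 2 consistent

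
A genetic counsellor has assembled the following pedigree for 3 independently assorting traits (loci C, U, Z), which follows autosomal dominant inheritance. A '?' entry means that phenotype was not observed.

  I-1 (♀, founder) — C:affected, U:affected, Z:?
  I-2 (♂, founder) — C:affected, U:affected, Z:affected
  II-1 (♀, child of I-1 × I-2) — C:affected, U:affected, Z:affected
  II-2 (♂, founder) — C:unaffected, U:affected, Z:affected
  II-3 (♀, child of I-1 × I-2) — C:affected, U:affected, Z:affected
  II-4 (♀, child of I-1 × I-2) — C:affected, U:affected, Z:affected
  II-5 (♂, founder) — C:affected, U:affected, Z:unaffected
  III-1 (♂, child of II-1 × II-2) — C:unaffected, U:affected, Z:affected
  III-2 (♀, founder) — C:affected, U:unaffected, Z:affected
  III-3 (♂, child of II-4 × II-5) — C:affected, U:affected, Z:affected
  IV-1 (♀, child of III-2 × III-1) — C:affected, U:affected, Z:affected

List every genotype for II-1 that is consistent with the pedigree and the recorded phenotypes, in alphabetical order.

II-1 ∈ {Cc UU ZZ, Cc UU Zz, Cc Uu ZZ, Cc Uu Zz}

C/I-1 aff ·: Cc|CC
C/I-2 aff ·: Cc|CC
C/II-1 aff I-1×I-2: Cc
C/II-2 un ·: cc
C/II-3 aff I-1×I-2: Cc|CC
C/II-4 aff I-1×I-2: Cc|CC
C/II-5 aff ·: Cc|CC
C/III-1 un II-1×II-2: cc
C/III-2 aff ·: Cc|CC
C/III-3 aff II-4×II-5: Cc|CC
C/IV-1 aff III-2×III-1: Cc
⇒ C over [I-1,I-2,II-1,II-2,II-3,II-4,II-5,III-1,III-2,III-3,IV-1]: 84 consistent
U/I-1 aff ·: Uu|UU
U/I-2 aff ·: Uu|UU
U/II-1 aff I-1×I-2: Uu|UU
U/II-2 aff ·: Uu|UU
U/II-3 aff I-1×I-2: Uu|UU
U/II-4 aff I-1×I-2: Uu|UU
U/II-5 aff ·: Uu|UU
U/III-1 aff II-1×II-2: Uu|UU
U/III-2 un ·: uu
U/III-3 aff II-4×II-5: Uu|UU
U/IV-1 aff III-2×III-1: Uu
⇒ U over [I-1,I-2,II-1,II-2,II-3,II-4,II-5,III-1,III-2,III-3,IV-1]: 303 consistent
Z/I-1 ? ·: zz|Zz|ZZ
Z/I-2 aff ·: Zz|ZZ
Z/II-1 aff I-1×I-2: Zz|ZZ
Z/II-2 aff ·: Zz|ZZ
Z/II-3 aff I-1×I-2: Zz|ZZ
Z/II-4 aff I-1×I-2: Zz|ZZ
Z/II-5 un ·: zz
Z/III-1 aff II-1×II-2: Zz|ZZ
Z/III-2 aff ·: Zz|ZZ
Z/III-3 aff II-4×II-5: Zz
Z/IV-1 aff III-2×III-1: Zz|ZZ
⇒ Z over [I-1,I-2,II-1,II-2,II-3,II-4,II-5,III-1,III-2,III-3,IV-1]: 326 consistent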